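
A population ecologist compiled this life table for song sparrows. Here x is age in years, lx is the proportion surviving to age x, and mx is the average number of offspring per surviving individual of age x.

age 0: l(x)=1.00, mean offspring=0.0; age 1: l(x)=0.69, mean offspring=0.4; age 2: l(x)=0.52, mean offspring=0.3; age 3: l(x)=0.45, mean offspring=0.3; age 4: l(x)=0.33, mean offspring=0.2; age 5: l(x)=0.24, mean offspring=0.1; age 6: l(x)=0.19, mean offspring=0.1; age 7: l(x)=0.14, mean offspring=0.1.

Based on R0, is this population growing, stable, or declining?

declining

R0 = Σ lx·mx = 0 + 0.276 + 0.156 + 0.135 + 0.066 + 0.024 + 0.019 + 0.014 = 0.69
R0 < 1, so the population is declining.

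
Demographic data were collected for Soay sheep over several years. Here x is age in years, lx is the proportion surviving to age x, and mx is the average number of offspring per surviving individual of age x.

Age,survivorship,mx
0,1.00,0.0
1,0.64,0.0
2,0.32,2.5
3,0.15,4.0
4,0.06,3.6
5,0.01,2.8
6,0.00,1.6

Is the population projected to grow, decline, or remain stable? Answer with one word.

growing

R0 = Σ lx·mx = 0 + 0 + 0.8 + 0.6 + 0.216 + 0.028 + 0 = 1.644
R0 > 1, so the population is growing.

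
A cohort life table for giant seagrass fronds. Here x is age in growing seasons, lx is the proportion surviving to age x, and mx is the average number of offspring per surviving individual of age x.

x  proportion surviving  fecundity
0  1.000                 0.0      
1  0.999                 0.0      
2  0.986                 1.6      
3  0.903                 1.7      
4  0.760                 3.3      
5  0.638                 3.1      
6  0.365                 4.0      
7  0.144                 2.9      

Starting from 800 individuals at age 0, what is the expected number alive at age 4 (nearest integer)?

608

Expected survivors = N0 · l_4 = 800 × 0.760 = 608 → 608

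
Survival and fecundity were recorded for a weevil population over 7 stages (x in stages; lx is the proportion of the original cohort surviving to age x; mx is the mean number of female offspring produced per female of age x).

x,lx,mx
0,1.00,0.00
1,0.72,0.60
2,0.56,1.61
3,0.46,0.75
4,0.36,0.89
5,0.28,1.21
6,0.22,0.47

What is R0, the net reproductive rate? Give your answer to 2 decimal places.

2.44

lx·mx by age: 0, 0.432, 0.9016, 0.345, 0.3204, 0.3388, 0.1034
R0 = Σ lx·mx = 2.4412 → 2.44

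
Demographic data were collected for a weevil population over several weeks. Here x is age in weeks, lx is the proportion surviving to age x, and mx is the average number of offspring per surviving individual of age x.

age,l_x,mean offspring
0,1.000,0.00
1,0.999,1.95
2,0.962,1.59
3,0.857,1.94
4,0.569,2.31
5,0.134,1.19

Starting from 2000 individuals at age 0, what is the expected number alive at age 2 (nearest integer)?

1924

Expected survivors = N0 · l_2 = 2000 × 0.962 = 1924 → 1924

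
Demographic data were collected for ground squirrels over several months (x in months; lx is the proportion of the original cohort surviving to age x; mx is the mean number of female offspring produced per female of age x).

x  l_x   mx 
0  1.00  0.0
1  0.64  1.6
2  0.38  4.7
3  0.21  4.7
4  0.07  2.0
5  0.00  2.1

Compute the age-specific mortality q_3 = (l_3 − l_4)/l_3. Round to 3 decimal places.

q_3 = (l_3 − l_4) / l_3 = (0.21 − 0.07) / 0.21
     = 0.14 / 0.21 = 0.666667… → 0.667

0.667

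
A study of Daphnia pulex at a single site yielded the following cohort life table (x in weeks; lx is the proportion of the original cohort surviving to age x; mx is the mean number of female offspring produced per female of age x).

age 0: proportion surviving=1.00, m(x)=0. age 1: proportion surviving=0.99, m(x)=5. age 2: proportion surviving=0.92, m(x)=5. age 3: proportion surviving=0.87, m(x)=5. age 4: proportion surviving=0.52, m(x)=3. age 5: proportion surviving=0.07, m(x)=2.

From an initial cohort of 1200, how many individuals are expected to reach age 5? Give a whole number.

84

Expected survivors = N0 · l_5 = 1200 × 0.07 = 84 → 84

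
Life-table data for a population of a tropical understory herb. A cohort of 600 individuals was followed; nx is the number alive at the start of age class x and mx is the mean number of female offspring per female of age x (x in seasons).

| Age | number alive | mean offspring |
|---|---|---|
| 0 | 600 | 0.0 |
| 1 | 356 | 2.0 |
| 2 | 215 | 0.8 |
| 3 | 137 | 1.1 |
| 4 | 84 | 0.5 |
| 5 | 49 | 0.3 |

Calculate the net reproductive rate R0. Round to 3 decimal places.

1.819

lx = nx/n0 = nx/600: 1, 0.59333…, 0.35833…, 0.22833…, 0.14, 0.08167…
lx·mx by age: 0, 1.186667…, 0.286667…, 0.251167…, 0.07, 0.0245…
R0 = Σ lx·mx = 1.819… → 1.819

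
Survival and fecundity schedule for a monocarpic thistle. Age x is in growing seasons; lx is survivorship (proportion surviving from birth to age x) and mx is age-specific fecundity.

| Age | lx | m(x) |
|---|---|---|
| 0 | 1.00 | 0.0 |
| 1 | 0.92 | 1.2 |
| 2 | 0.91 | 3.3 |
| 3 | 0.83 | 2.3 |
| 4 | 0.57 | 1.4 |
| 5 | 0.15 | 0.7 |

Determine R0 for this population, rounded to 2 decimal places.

lx·mx by age: 0, 1.104, 3.003, 1.909, 0.798, 0.105
R0 = Σ lx·mx = 6.919 → 6.92

6.92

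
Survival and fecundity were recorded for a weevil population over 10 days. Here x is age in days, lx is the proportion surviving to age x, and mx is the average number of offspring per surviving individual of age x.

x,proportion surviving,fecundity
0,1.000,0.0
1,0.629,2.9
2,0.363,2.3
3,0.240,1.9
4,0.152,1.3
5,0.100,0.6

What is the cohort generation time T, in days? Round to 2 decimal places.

lx·mx: 0, 1.8241, 0.8349, 0.456, 0.1976, 0.06 → R0 = 3.3726
x·lx·mx: 0, 1.8241, 1.6698, 1.368, 0.7904, 0.3 → Σ = 5.9523
T = 5.9523 / 3.3726 = 1.764899… → 1.76

1.76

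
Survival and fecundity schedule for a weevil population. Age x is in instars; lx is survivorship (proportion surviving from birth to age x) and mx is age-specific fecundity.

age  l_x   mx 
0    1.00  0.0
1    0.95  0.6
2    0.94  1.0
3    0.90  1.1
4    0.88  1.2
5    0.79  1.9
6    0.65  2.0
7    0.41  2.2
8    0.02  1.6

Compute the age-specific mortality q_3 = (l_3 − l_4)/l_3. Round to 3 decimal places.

q_3 = (l_3 − l_4) / l_3 = (0.9 − 0.88) / 0.9
     = 0.02 / 0.9 = 0.022222… → 0.022

0.022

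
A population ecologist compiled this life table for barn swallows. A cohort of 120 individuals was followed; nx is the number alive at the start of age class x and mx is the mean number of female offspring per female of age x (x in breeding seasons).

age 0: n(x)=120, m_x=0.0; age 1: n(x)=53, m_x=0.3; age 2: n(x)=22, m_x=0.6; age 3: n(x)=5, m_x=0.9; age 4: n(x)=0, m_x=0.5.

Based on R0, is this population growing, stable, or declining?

declining

lx = nx/n0 = nx/120: 1, 0.44167…, 0.18333…, 0.04167…, 0
R0 = Σ lx·mx = 0 + 0.1325… + 0.11… + 0.0375… + 0 = 0.28…
R0 < 1, so the population is declining.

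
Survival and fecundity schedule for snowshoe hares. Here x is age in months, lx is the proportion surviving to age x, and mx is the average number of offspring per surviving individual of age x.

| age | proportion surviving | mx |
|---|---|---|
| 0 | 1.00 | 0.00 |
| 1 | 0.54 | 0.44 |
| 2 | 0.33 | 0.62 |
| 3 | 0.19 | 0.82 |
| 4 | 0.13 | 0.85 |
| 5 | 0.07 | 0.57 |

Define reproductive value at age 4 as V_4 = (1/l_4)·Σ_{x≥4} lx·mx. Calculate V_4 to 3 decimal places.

lx·mx for x ≥ 4: 0.1105, 0.0399 → sum = 0.1504
V_4 = 0.1504 / l_4 = 0.1504 / 0.13 = 1.156923… → 1.157

1.157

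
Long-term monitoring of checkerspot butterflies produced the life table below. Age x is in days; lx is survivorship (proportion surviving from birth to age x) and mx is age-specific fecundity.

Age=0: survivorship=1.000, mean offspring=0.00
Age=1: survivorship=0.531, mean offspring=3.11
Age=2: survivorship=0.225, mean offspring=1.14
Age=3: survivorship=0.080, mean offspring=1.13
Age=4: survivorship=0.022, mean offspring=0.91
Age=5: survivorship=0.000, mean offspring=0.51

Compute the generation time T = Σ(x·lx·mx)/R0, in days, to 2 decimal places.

1.25

lx·mx: 0, 1.65141, 0.2565, 0.0904, 0.02002, 0 → R0 = 2.01833
x·lx·mx: 0, 1.65141, 0.513, 0.2712, 0.08008, 0 → Σ = 2.51569
T = 2.51569 / 2.01833 = 1.246422… → 1.25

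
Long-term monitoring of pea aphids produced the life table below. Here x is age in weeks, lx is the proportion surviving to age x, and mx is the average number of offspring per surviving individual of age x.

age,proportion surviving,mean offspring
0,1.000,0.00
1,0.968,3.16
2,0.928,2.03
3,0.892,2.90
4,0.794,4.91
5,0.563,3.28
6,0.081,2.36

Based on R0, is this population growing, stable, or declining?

growing

R0 = Σ lx·mx = 0 + 3.05888 + 1.88384 + 2.5868 + 3.89854 + 1.84664 + 0.19116 = 13.46586
R0 > 1, so the population is growing.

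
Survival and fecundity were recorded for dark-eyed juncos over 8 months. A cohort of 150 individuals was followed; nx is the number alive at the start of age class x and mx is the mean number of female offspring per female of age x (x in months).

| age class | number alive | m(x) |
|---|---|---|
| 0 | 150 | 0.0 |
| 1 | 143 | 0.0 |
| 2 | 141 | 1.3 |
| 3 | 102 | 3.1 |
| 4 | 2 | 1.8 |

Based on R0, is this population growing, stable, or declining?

growing

lx = nx/n0 = nx/150: 1, 0.95333…, 0.94, 0.68, 0.01333…
R0 = Σ lx·mx = 0 + 0 + 1.222 + 2.108 + 0.024… = 3.354…
R0 > 1, so the population is growing.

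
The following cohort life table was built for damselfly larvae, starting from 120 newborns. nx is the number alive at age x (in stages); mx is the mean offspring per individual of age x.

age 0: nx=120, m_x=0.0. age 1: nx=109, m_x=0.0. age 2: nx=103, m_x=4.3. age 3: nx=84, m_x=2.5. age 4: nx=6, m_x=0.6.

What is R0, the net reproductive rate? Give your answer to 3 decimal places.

lx = nx/n0 = nx/120: 1, 0.90833…, 0.85833…, 0.7, 0.05
lx·mx by age: 0, 0, 3.690833…, 1.75, 0.03
R0 = Σ lx·mx = 5.470833… → 5.471

5.471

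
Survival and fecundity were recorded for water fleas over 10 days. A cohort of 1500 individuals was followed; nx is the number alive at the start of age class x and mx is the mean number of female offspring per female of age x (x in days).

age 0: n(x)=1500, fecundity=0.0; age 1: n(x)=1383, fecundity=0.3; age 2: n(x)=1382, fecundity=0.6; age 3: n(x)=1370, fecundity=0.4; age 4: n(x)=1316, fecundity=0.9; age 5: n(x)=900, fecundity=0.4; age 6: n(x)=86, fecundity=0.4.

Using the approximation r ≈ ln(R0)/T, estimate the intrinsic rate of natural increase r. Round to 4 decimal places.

lx = nx/n0 = nx/1500: 1, 0.922, 0.92133…, 0.91333…, 0.87733…, 0.6, 0.05733…
R0 = Σ lx·mx = 0 + 0.2766 + 0.5528… + 0.36533… + 0.7896… + 0.24 + 0.02293… = 2.247267…
Σ x·lx·mx = 6.9742…; T = 6.9742…/2.247267… = 3.10341…
r ≈ ln(R0)/T = ln(2.247267…)/3.10341… = 0.260911… → 0.2609

0.2609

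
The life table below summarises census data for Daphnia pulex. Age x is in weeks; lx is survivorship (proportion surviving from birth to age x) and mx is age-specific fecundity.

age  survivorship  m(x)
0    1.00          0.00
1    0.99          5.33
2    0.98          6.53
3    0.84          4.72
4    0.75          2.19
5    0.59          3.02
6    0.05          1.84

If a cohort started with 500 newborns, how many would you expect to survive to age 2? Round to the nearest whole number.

490

Expected survivors = N0 · l_2 = 500 × 0.98 = 490 → 490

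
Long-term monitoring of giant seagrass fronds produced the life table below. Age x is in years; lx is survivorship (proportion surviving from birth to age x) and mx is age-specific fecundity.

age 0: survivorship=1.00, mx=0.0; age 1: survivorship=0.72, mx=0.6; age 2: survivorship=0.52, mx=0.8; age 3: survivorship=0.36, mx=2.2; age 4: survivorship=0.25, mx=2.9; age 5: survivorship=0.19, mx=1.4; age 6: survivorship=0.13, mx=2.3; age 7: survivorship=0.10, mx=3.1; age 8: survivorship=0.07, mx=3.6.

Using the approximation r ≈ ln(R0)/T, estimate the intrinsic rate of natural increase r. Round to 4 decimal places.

R0 = Σ lx·mx = 0 + 0.432 + 0.416 + 0.792 + 0.725 + 0.266 + 0.299 + 0.31 + 0.252 = 3.492
Σ x·lx·mx = 13.85; T = 13.85/3.492 = 3.96621…
r ≈ ln(R0)/T = ln(3.492)/3.96621… = 0.315282… → 0.3153

0.3153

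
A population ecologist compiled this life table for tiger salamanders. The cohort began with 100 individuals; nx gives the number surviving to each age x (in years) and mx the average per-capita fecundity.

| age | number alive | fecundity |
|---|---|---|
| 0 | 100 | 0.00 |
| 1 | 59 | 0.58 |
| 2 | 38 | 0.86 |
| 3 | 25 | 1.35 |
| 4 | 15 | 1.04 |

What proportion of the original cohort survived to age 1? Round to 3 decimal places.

0.590

l_1 = n_1/n_0 = 59/100 = 0.59 → 0.590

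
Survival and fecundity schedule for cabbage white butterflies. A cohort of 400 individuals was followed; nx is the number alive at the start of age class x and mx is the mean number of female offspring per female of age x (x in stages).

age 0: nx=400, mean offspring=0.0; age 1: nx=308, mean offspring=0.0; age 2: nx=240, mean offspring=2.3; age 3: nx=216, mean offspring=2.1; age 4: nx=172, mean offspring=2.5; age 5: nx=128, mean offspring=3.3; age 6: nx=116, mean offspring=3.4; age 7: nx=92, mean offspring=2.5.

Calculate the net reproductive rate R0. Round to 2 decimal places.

6.21

lx = nx/n0 = nx/400: 1, 0.77, 0.6, 0.54, 0.43, 0.32, 0.29, 0.23
lx·mx by age: 0, 0, 1.38, 1.134, 1.075, 1.056, 0.986, 0.575
R0 = Σ lx·mx = 6.206 → 6.21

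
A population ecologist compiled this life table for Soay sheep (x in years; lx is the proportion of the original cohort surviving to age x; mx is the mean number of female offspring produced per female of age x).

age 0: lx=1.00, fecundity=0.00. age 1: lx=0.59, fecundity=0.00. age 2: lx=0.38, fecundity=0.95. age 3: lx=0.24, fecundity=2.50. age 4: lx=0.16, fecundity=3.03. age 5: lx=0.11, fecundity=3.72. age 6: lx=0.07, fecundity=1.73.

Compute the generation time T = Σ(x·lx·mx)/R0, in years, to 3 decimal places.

3.661

lx·mx: 0, 0, 0.361, 0.6, 0.4848, 0.4092, 0.1211 → R0 = 1.9761
x·lx·mx: 0, 0, 0.722, 1.8, 1.9392, 2.046, 0.7266 → Σ = 7.2338
T = 7.2338 / 1.9761 = 3.660645… → 3.661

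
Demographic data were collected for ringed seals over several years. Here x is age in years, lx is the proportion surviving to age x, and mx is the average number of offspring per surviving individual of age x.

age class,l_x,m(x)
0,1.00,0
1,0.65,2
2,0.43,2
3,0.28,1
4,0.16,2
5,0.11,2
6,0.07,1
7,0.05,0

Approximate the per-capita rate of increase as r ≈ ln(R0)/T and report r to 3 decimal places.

R0 = Σ lx·mx = 0 + 1.3 + 0.86 + 0.28 + 0.32 + 0.22 + 0.07 + 0 = 3.05
Σ x·lx·mx = 6.66; T = 6.66/3.05 = 2.18361…
r ≈ ln(R0)/T = ln(3.05)/2.18361… = 0.51069… → 0.511

0.511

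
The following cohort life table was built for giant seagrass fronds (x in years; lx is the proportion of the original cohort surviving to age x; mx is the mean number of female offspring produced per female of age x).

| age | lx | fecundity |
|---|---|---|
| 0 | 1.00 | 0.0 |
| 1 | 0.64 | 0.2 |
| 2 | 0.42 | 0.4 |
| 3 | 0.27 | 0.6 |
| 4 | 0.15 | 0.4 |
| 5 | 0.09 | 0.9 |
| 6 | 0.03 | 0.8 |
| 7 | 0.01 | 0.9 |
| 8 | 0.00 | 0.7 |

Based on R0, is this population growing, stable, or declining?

declining

R0 = Σ lx·mx = 0 + 0.128 + 0.168 + 0.162 + 0.06 + 0.081 + 0.024 + 0.009 + 0 = 0.632
R0 < 1, so the population is declining.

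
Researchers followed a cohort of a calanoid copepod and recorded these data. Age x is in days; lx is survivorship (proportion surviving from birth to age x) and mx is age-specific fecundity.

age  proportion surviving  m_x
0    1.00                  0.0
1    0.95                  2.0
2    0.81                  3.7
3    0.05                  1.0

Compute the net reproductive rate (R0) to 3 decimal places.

lx·mx by age: 0, 1.9, 2.997, 0.05
R0 = Σ lx·mx = 4.947 → 4.947

4.947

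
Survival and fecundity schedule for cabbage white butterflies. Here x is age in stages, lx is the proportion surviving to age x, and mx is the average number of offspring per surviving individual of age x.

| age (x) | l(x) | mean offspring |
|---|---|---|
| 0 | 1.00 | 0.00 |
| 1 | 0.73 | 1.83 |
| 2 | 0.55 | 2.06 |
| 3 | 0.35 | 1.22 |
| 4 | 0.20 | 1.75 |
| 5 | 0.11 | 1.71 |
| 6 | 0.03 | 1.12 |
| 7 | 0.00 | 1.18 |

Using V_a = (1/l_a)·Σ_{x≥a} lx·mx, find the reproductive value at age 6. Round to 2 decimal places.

1.12

lx·mx for x ≥ 6: 0.0336, 0 → sum = 0.0336
V_6 = 0.0336 / l_6 = 0.0336 / 0.03 = 1.12 → 1.12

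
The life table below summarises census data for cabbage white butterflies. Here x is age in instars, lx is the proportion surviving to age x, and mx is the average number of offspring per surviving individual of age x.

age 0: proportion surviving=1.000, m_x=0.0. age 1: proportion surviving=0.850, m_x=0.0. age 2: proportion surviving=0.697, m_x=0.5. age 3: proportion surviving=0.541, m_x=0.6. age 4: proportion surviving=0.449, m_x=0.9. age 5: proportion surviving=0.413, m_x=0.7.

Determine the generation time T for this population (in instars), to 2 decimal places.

lx·mx: 0, 0, 0.3485, 0.3246, 0.4041, 0.2891 → R0 = 1.3663
x·lx·mx: 0, 0, 0.697, 0.9738, 1.6164, 1.4455 → Σ = 4.7327
T = 4.7327 / 1.3663 = 3.463881… → 3.46

3.46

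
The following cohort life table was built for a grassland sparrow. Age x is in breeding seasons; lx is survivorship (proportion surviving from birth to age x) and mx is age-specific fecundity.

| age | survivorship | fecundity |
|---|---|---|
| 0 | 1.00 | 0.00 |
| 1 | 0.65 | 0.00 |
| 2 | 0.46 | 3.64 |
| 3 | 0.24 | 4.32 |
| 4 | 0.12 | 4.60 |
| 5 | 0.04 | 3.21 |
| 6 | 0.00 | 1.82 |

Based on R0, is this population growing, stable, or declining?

growing

R0 = Σ lx·mx = 0 + 0 + 1.6744 + 1.0368 + 0.552 + 0.1284 + 0 = 3.3916
R0 > 1, so the population is growing.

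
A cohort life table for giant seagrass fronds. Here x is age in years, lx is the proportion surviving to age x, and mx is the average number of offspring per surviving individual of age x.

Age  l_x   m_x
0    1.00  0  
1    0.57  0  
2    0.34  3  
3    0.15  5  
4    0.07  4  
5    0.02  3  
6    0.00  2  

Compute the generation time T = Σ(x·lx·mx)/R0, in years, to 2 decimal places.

2.71

lx·mx: 0, 0, 1.02, 0.75, 0.28, 0.06, 0 → R0 = 2.11
x·lx·mx: 0, 0, 2.04, 2.25, 1.12, 0.3, 0 → Σ = 5.71
T = 5.71 / 2.11 = 2.706161… → 2.71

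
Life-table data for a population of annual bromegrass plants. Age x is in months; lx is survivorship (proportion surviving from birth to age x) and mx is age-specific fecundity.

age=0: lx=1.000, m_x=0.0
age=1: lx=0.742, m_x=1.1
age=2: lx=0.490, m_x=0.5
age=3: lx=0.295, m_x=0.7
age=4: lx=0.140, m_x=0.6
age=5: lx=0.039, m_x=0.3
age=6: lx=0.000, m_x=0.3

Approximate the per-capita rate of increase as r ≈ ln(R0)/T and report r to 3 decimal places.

0.182

R0 = Σ lx·mx = 0 + 0.8162 + 0.245 + 0.2065 + 0.084 + 0.0117 + 0 = 1.3634
Σ x·lx·mx = 2.3202; T = 2.3202/1.3634 = 1.70177…
r ≈ ln(R0)/T = ln(1.3634)/1.70177… = 0.18215… → 0.182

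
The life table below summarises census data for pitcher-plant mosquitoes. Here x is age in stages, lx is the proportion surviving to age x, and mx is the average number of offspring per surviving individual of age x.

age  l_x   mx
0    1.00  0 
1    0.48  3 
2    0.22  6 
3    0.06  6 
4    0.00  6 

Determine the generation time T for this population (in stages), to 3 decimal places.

1.654

lx·mx: 0, 1.44, 1.32, 0.36, 0 → R0 = 3.12
x·lx·mx: 0, 1.44, 2.64, 1.08, 0 → Σ = 5.16
T = 5.16 / 3.12 = 1.653846… → 1.654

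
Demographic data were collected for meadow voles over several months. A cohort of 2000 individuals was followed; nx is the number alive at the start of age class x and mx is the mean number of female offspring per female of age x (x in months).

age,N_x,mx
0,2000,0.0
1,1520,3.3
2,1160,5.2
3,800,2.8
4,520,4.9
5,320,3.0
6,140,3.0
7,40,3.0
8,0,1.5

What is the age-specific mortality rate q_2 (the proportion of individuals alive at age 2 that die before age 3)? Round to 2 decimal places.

0.31

lx = nx/n0 = nx/2000: 1, 0.76, 0.58, 0.4, 0.26, 0.16, 0.07, 0.02, 0
q_2 = (l_2 − l_3) / l_2 = (0.58 − 0.4) / 0.58
     = 0.18 / 0.58 = 0.310345… → 0.31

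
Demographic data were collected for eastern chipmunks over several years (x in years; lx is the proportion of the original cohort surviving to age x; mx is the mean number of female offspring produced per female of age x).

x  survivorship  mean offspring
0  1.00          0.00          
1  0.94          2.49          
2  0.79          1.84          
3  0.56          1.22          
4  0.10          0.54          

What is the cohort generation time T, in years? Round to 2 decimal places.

lx·mx: 0, 2.3406, 1.4536, 0.6832, 0.054 → R0 = 4.5314
x·lx·mx: 0, 2.3406, 2.9072, 2.0496, 0.216 → Σ = 7.5134
T = 7.5134 / 4.5314 = 1.658075… → 1.66

1.66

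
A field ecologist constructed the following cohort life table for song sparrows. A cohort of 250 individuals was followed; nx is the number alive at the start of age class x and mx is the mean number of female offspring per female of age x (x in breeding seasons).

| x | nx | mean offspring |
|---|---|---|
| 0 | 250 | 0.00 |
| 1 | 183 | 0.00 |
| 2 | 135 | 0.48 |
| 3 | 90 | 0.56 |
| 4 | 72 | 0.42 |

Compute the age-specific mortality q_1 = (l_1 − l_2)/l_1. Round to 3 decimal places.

lx = nx/n0 = nx/250: 1, 0.732, 0.54, 0.36, 0.288
q_1 = (l_1 − l_2) / l_1 = (0.732 − 0.54) / 0.732
     = 0.192 / 0.732 = 0.262295… → 0.262

0.262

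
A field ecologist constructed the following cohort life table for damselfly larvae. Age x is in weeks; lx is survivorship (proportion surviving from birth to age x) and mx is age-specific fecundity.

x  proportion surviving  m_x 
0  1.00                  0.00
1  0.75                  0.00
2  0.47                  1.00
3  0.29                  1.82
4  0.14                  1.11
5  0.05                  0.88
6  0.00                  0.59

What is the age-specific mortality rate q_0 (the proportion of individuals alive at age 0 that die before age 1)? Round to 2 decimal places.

q_0 = (l_0 − l_1) / l_0 = (1 − 0.75) / 1
     = 0.25 / 1 = 0.25 → 0.25

0.25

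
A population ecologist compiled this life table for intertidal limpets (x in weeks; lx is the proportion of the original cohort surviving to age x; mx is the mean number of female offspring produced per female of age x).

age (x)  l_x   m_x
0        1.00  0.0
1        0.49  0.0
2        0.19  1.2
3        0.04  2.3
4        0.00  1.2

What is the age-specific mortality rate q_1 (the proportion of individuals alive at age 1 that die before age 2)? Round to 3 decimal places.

q_1 = (l_1 − l_2) / l_1 = (0.49 − 0.19) / 0.49
     = 0.3 / 0.49 = 0.612245… → 0.612

0.612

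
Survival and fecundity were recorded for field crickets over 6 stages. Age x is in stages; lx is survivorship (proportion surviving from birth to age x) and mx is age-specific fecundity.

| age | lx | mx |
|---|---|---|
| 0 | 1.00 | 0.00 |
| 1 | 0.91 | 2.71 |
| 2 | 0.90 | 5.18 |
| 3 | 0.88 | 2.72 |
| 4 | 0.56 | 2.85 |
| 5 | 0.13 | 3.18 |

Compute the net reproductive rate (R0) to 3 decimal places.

11.531

lx·mx by age: 0, 2.4661, 4.662, 2.3936, 1.596, 0.4134
R0 = Σ lx·mx = 11.5311 → 11.531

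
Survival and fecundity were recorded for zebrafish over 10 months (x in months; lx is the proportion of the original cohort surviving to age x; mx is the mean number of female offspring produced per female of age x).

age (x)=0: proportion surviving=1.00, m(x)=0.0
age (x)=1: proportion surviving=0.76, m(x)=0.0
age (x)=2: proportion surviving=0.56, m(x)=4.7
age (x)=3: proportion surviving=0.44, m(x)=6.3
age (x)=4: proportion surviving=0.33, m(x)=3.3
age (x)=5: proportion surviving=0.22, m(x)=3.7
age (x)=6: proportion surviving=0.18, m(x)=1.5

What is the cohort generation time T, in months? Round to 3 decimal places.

3.118

lx·mx: 0, 0, 2.632, 2.772, 1.089, 0.814, 0.27 → R0 = 7.577
x·lx·mx: 0, 0, 5.264, 8.316, 4.356, 4.07, 1.62 → Σ = 23.626
T = 23.626 / 7.577 = 3.118121… → 3.118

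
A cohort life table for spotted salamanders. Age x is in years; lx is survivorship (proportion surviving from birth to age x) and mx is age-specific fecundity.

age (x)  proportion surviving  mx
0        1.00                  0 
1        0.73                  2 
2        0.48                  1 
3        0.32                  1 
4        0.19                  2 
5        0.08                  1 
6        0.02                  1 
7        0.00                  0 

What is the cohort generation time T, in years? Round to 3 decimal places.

1.978

lx·mx: 0, 1.46, 0.48, 0.32, 0.38, 0.08, 0.02, 0 → R0 = 2.74
x·lx·mx: 0, 1.46, 0.96, 0.96, 1.52, 0.4, 0.12, 0 → Σ = 5.42
T = 5.42 / 2.74 = 1.978102… → 1.978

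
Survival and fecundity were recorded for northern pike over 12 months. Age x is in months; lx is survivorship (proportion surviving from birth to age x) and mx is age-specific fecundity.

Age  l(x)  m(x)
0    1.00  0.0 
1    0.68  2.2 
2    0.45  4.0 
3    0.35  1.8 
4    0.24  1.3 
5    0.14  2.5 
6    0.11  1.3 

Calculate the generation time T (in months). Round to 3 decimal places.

2.292

lx·mx: 0, 1.496, 1.8, 0.63, 0.312, 0.35, 0.143 → R0 = 4.731
x·lx·mx: 0, 1.496, 3.6, 1.89, 1.248, 1.75, 0.858 → Σ = 10.842
T = 10.842 / 4.731 = 2.291693… → 2.292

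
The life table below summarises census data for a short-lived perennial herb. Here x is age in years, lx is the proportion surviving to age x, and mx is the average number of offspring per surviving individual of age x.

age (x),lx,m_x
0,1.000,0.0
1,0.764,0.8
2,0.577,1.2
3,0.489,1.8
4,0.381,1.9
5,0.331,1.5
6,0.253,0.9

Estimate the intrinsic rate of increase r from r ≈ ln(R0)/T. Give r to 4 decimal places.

R0 = Σ lx·mx = 0 + 0.6112 + 0.6924 + 0.8802 + 0.7239 + 0.4965 + 0.2277 = 3.6319
Σ x·lx·mx = 11.3809; T = 11.3809/3.6319 = 3.13359…
r ≈ ln(R0)/T = ln(3.6319)/3.13359… = 0.41159… → 0.4116

0.4116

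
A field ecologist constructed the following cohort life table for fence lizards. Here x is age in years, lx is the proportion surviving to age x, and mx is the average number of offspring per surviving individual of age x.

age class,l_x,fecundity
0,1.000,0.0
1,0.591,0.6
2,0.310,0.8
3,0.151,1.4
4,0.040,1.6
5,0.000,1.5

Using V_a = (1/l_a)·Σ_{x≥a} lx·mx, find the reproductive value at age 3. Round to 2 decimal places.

lx·mx for x ≥ 3: 0.2114, 0.064, 0 → sum = 0.2754
V_3 = 0.2754 / l_3 = 0.2754 / 0.151 = 1.823841… → 1.82

1.82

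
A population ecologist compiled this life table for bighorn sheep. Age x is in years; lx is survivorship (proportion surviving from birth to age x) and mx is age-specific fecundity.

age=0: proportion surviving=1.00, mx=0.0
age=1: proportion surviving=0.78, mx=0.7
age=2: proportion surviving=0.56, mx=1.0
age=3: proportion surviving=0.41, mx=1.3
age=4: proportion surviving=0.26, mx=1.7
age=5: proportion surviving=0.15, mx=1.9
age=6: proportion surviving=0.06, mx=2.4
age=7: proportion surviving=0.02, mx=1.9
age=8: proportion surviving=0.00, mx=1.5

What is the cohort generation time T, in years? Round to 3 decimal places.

2.978

lx·mx: 0, 0.546, 0.56, 0.533, 0.442, 0.285, 0.144, 0.038, 0 → R0 = 2.548
x·lx·mx: 0, 0.546, 1.12, 1.599, 1.768, 1.425, 0.864, 0.266, 0 → Σ = 7.588
T = 7.588 / 2.548 = 2.978022… → 2.978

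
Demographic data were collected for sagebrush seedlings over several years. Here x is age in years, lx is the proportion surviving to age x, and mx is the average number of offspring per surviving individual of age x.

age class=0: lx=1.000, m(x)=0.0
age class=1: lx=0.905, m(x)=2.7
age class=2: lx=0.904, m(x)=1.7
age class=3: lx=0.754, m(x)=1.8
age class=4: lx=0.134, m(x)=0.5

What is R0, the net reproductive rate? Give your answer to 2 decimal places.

lx·mx by age: 0, 2.4435, 1.5368, 1.3572, 0.067
R0 = Σ lx·mx = 5.4045 → 5.40

5.40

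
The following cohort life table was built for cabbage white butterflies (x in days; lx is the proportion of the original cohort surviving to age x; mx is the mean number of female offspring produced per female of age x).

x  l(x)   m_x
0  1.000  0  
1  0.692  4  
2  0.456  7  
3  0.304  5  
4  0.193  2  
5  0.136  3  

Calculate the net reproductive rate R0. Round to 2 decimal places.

lx·mx by age: 0, 2.768, 3.192, 1.52, 0.386, 0.408
R0 = Σ lx·mx = 8.274 → 8.27

8.27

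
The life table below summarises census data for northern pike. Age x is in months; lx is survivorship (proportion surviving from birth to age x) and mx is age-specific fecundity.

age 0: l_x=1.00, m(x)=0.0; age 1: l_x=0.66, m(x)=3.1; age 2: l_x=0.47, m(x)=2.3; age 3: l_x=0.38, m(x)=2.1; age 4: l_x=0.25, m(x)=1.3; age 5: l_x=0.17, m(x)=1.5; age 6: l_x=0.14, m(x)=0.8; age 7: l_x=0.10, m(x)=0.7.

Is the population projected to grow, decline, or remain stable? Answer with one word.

growing

R0 = Σ lx·mx = 0 + 2.046 + 1.081 + 0.798 + 0.325 + 0.255 + 0.112 + 0.07 = 4.687
R0 > 1, so the population is growing.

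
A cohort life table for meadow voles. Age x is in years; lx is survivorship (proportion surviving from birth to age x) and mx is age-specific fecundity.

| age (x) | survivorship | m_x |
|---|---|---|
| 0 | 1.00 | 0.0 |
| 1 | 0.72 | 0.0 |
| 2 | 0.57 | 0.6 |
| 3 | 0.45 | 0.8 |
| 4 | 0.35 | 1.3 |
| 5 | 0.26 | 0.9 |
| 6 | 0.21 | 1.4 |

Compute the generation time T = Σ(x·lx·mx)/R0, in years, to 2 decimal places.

3.87

lx·mx: 0, 0, 0.342, 0.36, 0.455, 0.234, 0.294 → R0 = 1.685
x·lx·mx: 0, 0, 0.684, 1.08, 1.82, 1.17, 1.764 → Σ = 6.518
T = 6.518 / 1.685 = 3.868249… → 3.87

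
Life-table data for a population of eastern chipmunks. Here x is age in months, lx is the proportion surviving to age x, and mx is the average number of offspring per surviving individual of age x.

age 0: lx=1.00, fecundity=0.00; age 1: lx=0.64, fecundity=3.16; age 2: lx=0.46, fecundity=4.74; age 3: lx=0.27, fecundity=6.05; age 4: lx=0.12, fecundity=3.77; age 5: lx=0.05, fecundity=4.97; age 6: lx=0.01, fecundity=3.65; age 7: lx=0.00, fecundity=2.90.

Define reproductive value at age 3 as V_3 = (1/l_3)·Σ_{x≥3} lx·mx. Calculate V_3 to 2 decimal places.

8.78

lx·mx for x ≥ 3: 1.6335, 0.4524, 0.2485, 0.0365, 0 → sum = 2.3709
V_3 = 2.3709 / l_3 = 2.3709 / 0.27 = 8.781111… → 8.78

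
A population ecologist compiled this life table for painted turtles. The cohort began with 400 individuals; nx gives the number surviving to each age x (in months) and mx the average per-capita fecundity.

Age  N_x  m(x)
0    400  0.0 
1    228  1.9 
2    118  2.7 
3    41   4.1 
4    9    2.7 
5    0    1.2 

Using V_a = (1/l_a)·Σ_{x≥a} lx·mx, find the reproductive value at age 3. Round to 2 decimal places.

4.69

lx = nx/n0 = nx/400: 1, 0.57, 0.295, 0.1025, 0.0225, 0
lx·mx for x ≥ 3: 0.42025, 0.06075, 0 → sum = 0.481
V_3 = 0.481 / l_3 = 0.481 / 0.1025 = 4.692683… → 4.69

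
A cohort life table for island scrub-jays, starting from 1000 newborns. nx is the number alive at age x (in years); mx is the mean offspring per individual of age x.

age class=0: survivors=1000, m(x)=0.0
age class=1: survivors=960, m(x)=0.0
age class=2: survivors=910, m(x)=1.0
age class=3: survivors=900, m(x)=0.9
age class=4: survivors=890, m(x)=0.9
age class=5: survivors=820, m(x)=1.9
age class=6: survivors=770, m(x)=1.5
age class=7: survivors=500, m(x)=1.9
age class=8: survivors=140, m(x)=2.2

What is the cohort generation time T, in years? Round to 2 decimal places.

lx = nx/n0 = nx/1000: 1, 0.96, 0.91, 0.9, 0.89, 0.82, 0.77, 0.5, 0.14
lx·mx: 0, 0, 0.91, 0.81, 0.801, 1.558, 1.155, 0.95, 0.308 → R0 = 6.492
x·lx·mx: 0, 0, 1.82, 2.43, 3.204, 7.79, 6.93, 6.65, 2.464 → Σ = 31.288
T = 31.288 / 6.492 = 4.81947… → 4.82

4.82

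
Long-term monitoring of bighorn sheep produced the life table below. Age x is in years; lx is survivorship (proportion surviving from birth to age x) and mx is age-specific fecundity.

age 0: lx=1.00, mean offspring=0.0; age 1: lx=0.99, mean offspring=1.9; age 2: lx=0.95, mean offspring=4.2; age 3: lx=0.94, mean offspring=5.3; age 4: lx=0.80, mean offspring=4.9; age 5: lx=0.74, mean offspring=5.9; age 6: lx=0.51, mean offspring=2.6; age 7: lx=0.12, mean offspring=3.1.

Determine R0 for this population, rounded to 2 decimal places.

lx·mx by age: 0, 1.881, 3.99, 4.982, 3.92, 4.366, 1.326, 0.372
R0 = Σ lx·mx = 20.837 → 20.84

20.84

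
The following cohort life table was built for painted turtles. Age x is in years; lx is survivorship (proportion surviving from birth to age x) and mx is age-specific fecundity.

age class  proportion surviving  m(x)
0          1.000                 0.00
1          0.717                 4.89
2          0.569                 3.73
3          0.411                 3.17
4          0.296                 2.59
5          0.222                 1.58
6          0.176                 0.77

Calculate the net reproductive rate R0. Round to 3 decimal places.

8.184

lx·mx by age: 0, 3.50613, 2.12237, 1.30287, 0.76664, 0.35076, 0.13552
R0 = Σ lx·mx = 8.18429 → 8.184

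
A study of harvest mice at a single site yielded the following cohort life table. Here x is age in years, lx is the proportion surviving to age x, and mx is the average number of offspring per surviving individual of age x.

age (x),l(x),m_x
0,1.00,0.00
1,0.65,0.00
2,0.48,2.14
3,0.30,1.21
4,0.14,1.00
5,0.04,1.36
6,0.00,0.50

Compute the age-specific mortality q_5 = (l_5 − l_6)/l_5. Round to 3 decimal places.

1.000

q_5 = (l_5 − l_6) / l_5 = (0.04 − 0) / 0.04
     = 0.04 / 0.04 = 1 → 1.000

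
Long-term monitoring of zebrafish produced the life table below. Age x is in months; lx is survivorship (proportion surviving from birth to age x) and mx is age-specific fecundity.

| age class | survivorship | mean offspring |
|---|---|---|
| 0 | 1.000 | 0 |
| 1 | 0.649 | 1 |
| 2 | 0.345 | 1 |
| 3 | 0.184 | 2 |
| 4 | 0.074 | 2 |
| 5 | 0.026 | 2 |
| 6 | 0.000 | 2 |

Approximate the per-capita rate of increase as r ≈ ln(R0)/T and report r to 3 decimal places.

R0 = Σ lx·mx = 0 + 0.649 + 0.345 + 0.368 + 0.148 + 0.052 + 0 = 1.562
Σ x·lx·mx = 3.295; T = 3.295/1.562 = 2.10948…
r ≈ ln(R0)/T = ln(1.562)/2.10948… = 0.21141… → 0.211

0.211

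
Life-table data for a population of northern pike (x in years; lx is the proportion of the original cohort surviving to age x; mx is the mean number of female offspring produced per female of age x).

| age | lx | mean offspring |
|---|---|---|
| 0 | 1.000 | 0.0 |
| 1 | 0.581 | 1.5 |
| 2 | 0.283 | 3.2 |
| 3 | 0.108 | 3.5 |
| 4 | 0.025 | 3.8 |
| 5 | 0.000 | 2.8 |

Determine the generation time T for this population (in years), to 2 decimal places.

1.87

lx·mx: 0, 0.8715, 0.9056, 0.378, 0.095, 0 → R0 = 2.2501
x·lx·mx: 0, 0.8715, 1.8112, 1.134, 0.38, 0 → Σ = 4.1967
T = 4.1967 / 2.2501 = 1.865117… → 1.87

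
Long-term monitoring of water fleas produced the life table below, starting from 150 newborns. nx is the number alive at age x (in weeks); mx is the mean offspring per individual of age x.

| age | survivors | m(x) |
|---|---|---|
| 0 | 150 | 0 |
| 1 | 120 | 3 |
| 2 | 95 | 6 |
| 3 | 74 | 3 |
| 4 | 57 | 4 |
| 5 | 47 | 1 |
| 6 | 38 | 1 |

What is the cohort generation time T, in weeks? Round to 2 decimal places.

2.42

lx = nx/n0 = nx/150: 1, 0.8, 0.63333…, 0.49333…, 0.38, 0.31333…, 0.25333…
lx·mx: 0, 2.4, 3.8…, 1.48…, 1.52, 0.313333…, 0.253333… → R0 = 9.766667…
x·lx·mx: 0, 2.4, 7.6…, 4.44…, 6.08, 1.566667…, 1.52… → Σ = 23.606667…
T = 23.606667… / 9.766667… = 2.417065… → 2.42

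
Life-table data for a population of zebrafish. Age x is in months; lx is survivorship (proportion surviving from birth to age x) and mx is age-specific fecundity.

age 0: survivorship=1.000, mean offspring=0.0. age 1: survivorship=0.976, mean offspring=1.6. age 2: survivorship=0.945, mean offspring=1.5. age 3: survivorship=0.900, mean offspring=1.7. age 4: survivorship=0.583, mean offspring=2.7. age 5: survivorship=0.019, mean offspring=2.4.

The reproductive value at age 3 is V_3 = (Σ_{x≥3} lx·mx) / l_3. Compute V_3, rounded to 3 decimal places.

3.500

lx·mx for x ≥ 3: 1.53, 1.5741, 0.0456 → sum = 3.1497
V_3 = 3.1497 / l_3 = 3.1497 / 0.9 = 3.499667… → 3.500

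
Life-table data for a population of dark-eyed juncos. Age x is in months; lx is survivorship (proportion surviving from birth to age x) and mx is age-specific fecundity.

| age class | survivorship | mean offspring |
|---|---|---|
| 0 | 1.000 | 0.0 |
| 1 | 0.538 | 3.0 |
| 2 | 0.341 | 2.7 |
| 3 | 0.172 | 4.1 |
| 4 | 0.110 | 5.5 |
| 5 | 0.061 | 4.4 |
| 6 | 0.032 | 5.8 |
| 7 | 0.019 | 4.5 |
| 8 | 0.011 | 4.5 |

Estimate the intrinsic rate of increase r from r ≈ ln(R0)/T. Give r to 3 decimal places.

R0 = Σ lx·mx = 0 + 1.614 + 0.9207 + 0.7052 + 0.605 + 0.2684 + 0.1856 + 0.0855 + 0.0495 = 4.4339
Σ x·lx·mx = 11.4411; T = 11.4411/4.4339 = 2.58037…
r ≈ ln(R0)/T = ln(4.4339)/2.58037… = 0.57716… → 0.577

0.577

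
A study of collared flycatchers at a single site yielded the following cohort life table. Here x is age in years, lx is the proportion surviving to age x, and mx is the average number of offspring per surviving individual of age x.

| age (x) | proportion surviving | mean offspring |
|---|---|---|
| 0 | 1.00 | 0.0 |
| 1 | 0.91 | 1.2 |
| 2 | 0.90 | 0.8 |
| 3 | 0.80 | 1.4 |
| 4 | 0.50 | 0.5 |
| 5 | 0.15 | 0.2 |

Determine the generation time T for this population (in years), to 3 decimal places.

lx·mx: 0, 1.092, 0.72, 1.12, 0.25, 0.03 → R0 = 3.212
x·lx·mx: 0, 1.092, 1.44, 3.36, 1, 0.15 → Σ = 7.042
T = 7.042 / 3.212 = 2.192403… → 2.192

2.192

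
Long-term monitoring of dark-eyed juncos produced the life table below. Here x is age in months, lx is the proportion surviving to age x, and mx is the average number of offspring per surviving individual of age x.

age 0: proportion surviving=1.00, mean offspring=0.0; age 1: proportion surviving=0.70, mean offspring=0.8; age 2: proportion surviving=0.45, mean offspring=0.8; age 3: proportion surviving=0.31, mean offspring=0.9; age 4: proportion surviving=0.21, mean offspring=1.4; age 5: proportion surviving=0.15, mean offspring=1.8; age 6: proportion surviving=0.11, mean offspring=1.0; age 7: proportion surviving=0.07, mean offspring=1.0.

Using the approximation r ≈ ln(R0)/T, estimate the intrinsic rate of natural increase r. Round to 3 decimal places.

0.223

R0 = Σ lx·mx = 0 + 0.56 + 0.36 + 0.279 + 0.294 + 0.27 + 0.11 + 0.07 = 1.943
Σ x·lx·mx = 5.793; T = 5.793/1.943 = 2.98147…
r ≈ ln(R0)/T = ln(1.943)/2.98147… = 0.22279… → 0.223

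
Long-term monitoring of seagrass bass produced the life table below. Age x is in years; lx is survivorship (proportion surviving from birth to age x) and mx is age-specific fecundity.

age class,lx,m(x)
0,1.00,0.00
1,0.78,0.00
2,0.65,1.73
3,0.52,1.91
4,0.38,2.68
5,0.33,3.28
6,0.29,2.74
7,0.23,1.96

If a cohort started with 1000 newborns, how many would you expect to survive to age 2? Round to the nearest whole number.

Expected survivors = N0 · l_2 = 1000 × 0.65 = 650 → 650

650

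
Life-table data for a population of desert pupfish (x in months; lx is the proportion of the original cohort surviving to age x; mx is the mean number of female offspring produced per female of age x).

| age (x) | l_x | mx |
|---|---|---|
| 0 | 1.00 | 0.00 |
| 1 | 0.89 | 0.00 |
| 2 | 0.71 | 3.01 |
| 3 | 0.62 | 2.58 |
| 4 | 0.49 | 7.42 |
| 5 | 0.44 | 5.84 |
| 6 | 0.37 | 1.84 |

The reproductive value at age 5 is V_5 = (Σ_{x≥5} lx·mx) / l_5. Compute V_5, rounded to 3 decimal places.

lx·mx for x ≥ 5: 2.5696, 0.6808 → sum = 3.2504
V_5 = 3.2504 / l_5 = 3.2504 / 0.44 = 7.387273… → 7.387

7.387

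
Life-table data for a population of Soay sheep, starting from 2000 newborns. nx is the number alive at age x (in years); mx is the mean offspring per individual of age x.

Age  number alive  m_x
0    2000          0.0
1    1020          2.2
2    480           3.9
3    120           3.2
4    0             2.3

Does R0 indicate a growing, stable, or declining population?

lx = nx/n0 = nx/2000: 1, 0.51, 0.24, 0.06, 0
R0 = Σ lx·mx = 0 + 1.122 + 0.936 + 0.192 + 0 = 2.25
R0 > 1, so the population is growing.

growing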